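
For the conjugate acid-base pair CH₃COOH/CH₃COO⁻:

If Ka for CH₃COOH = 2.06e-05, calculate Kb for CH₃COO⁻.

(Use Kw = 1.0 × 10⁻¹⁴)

For a conjugate pair Ka × Kb = Kw, so Kb = Kw/Ka = 1.0 × 10⁻¹⁴ / 2.06e-05 = 4.85e-10.

K_b = 4.85e-10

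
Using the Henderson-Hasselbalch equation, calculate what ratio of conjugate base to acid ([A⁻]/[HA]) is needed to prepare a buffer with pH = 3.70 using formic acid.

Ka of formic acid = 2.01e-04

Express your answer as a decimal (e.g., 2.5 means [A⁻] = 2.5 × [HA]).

pKa = -log(2.01e-04) = 3.6968. pH = pKa + log([A⁻]/[HA]), so log([A⁻]/[HA]) = pH − pKa = 3.70 − 3.6968 = 0.0032. [A⁻]/[HA] = 10^(0.0032) = 1.01

[A⁻]/[HA] = 1.01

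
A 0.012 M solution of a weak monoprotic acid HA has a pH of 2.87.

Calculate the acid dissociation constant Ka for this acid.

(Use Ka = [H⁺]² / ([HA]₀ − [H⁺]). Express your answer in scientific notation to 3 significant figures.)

[H⁺] = 10^(−pH) = 10^(−2.87) = 1.349e-03 M. For HA ⇌ H⁺ + A⁻, Ka = [H⁺][A⁻]/[HA] = [H⁺]² / ([HA]₀ − [H⁺]) = (1.349e-03)² / (0.012 − 1.349e-03) = 1.71e-04.

K_a = 1.71e-04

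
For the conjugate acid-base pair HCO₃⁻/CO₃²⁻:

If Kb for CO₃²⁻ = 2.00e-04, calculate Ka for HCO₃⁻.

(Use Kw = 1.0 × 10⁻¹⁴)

For a conjugate pair Ka × Kb = Kw, so Ka = Kw/Kb = 1.0 × 10⁻¹⁴ / 2.00e-04 = 5.00e-11.

K_a = 5.00e-11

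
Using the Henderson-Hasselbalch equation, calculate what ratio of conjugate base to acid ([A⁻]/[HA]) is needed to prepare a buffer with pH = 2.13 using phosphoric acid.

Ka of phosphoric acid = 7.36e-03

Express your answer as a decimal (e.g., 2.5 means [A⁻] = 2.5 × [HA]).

pKa = -log(7.36e-03) = 2.1331. pH = pKa + log([A⁻]/[HA]), so log([A⁻]/[HA]) = pH − pKa = 2.13 − 2.1331 = -0.0031. [A⁻]/[HA] = 10^(-0.0031) = 0.993

[A⁻]/[HA] = 0.993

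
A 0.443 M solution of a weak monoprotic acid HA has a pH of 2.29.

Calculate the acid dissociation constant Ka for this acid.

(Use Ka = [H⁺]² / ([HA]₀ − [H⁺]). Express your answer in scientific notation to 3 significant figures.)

[H⁺] = 10^(−pH) = 10^(−2.29) = 5.129e-03 M. For HA ⇌ H⁺ + A⁻, Ka = [H⁺][A⁻]/[HA] = [H⁺]² / ([HA]₀ − [H⁺]) = (5.129e-03)² / (0.443 − 5.129e-03) = 6.01e-05.

K_a = 6.01e-05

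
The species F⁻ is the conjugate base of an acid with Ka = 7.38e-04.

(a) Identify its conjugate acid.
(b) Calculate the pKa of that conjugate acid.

(a) The conjugate acid is formed by adding one H⁺ to F⁻, giving HF. (b) pKa = -log(Ka) = -log(7.38e-04) = 3.13.

Conjugate acid: HF; pK_a = 3.13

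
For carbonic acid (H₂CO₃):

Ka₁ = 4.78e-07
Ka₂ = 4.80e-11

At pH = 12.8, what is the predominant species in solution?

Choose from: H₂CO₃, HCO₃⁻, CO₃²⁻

pKa₁ = 6.32, pKa₂ = 10.32. For a polyprotic acid the predominant species crosses at each pKa: below pKa_n the protonated form dominates, above it the deprotonated form does. At pH = 12.8, the predominant species is CO₃²⁻.

CO₃²⁻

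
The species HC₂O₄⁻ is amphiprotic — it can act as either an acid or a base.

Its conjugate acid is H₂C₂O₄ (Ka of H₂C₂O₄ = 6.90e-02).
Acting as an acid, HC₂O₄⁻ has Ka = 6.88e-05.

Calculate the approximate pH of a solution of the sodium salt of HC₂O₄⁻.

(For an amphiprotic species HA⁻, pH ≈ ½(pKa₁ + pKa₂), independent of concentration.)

pKa₁ = -log(6.90e-02) = 1.16; pKa₂ = -log(6.88e-05) = 4.16. For an amphiprotic species, pH ≈ ½(pKa₁ + pKa₂) = ½(1.16 + 4.16) = 2.66.

pH = 2.66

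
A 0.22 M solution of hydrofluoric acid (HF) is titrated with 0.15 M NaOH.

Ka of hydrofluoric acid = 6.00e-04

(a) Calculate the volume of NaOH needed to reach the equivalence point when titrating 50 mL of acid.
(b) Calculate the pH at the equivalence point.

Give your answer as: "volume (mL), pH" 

moles acid = 0.22 × 50/1000 = 0.011 mol; V_base = moles/0.15 × 1000 = 73.3 mL. At equivalence only the conjugate base is present: [A⁻] = 0.011/0.123 = 8.9189e-02 M. Kb = Kw/Ka = 1.67e-11; [OH⁻] = √(Kb × [A⁻]) = 1.2192e-06; pOH = 5.91; pH = 14 - pOH = 8.09.

V = 73.3 mL, pH = 8.09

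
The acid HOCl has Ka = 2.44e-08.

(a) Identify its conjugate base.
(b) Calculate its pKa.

(a) The conjugate base is formed by removing one H⁺ from HOCl, giving OCl⁻. (b) pKa = -log(Ka) = -log(2.44e-08) = 7.61.

Conjugate base: OCl⁻; pK_a = 7.61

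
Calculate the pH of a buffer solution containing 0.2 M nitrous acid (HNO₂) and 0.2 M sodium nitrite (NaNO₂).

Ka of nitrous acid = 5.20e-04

pKa = -log(5.20e-04) = 3.28. pH = pKa + log([A⁻]/[HA]) = 3.28 + log(0.2/0.2)

pH = 3.28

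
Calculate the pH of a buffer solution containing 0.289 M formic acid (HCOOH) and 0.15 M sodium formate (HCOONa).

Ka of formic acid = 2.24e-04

pKa = -log(2.24e-04) = 3.65. pH = pKa + log([A⁻]/[HA]) = 3.65 + log(0.15/0.289)

pH = 3.36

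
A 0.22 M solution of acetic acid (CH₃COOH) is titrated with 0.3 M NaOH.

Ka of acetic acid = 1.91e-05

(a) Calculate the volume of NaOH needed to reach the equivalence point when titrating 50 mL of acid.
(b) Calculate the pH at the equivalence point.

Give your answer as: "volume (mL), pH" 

moles acid = 0.22 × 50/1000 = 0.011 mol; V_base = moles/0.3 × 1000 = 36.7 mL. At equivalence only the conjugate base is present: [A⁻] = 0.011/0.087 = 1.2692e-01 M. Kb = Kw/Ka = 5.24e-10; [OH⁻] = √(Kb × [A⁻]) = 8.1518e-06; pOH = 5.09; pH = 14 - pOH = 8.91.

V = 36.7 mL, pH = 8.91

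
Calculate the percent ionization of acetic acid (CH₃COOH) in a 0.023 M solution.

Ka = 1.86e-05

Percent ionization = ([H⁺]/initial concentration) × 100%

Using Ka equilibrium: x² + Ka×x - Ka×C = 0. Solving: [H⁺] = 6.4483e-04. Percent = (6.4483e-04/0.023) × 100

Percent ionization = 2.8%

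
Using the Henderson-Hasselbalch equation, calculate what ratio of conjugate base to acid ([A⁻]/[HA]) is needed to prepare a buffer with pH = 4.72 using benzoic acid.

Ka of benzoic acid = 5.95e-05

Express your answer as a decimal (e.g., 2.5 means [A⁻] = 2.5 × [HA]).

pKa = -log(5.95e-05) = 4.2255. pH = pKa + log([A⁻]/[HA]), so log([A⁻]/[HA]) = pH − pKa = 4.72 − 4.2255 = 0.4945. [A⁻]/[HA] = 10^(0.4945) = 3.12

[A⁻]/[HA] = 3.12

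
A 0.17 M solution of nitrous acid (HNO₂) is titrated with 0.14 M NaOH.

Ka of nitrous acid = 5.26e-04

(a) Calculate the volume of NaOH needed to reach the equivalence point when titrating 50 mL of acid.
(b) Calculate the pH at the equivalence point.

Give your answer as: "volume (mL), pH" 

moles acid = 0.17 × 50/1000 = 0.0085 mol; V_base = moles/0.14 × 1000 = 60.7 mL. At equivalence only the conjugate base is present: [A⁻] = 0.0085/0.111 = 7.6774e-02 M. Kb = Kw/Ka = 1.90e-11; [OH⁻] = √(Kb × [A⁻]) = 1.2081e-06; pOH = 5.92; pH = 14 - pOH = 8.08.

V = 60.7 mL, pH = 8.08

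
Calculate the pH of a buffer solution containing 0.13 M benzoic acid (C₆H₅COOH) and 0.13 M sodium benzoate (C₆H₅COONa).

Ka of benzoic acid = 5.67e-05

pKa = -log(5.67e-05) = 4.25. pH = pKa + log([A⁻]/[HA]) = 4.25 + log(0.13/0.13)

pH = 4.25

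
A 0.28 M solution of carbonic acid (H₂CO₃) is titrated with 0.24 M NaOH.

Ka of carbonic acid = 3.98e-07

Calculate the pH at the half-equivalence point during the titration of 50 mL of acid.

At half-equivalence [HA] = [A⁻], so Henderson-Hasselbalch gives pH = pKa = -log(3.98e-07) = 6.40.

pH = pKa = 6.40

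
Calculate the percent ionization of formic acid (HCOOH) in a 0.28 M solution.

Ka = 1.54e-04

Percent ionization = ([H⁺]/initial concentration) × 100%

Using Ka equilibrium: x² + Ka×x - Ka×C = 0. Solving: [H⁺] = 6.4900e-03. Percent = (6.4900e-03/0.28) × 100

Percent ionization = 2.32%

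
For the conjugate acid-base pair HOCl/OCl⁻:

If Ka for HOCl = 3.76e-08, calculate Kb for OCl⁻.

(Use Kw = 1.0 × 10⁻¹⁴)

For a conjugate pair Ka × Kb = Kw, so Kb = Kw/Ka = 1.0 × 10⁻¹⁴ / 3.76e-08 = 2.66e-07.

K_b = 2.66e-07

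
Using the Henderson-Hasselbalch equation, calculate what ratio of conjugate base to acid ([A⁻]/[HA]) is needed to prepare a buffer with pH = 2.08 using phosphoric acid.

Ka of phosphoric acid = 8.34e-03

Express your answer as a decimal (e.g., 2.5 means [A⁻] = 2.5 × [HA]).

pKa = -log(8.34e-03) = 2.0788. pH = pKa + log([A⁻]/[HA]), so log([A⁻]/[HA]) = pH − pKa = 2.08 − 2.0788 = 0.0012. [A⁻]/[HA] = 10^(0.0012) = 1.00

[A⁻]/[HA] = 1.00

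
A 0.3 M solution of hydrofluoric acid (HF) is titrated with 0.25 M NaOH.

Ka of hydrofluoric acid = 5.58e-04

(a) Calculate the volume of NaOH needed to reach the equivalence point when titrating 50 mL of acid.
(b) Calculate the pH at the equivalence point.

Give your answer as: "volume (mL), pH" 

moles acid = 0.3 × 50/1000 = 0.015 mol; V_base = moles/0.25 × 1000 = 60.0 mL. At equivalence only the conjugate base is present: [A⁻] = 0.015/0.110 = 1.3636e-01 M. Kb = Kw/Ka = 1.79e-11; [OH⁻] = √(Kb × [A⁻]) = 1.5633e-06; pOH = 5.81; pH = 14 - pOH = 8.19.

V = 60.0 mL, pH = 8.19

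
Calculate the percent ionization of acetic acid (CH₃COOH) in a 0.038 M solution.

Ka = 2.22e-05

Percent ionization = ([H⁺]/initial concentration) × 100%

Using Ka equilibrium: x² + Ka×x - Ka×C = 0. Solving: [H⁺] = 9.0744e-04. Percent = (9.0744e-04/0.038) × 100

Percent ionization = 2.39%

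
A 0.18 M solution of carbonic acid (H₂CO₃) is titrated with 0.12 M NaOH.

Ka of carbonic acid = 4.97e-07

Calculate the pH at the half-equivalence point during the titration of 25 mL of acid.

At half-equivalence [HA] = [A⁻], so Henderson-Hasselbalch gives pH = pKa = -log(4.97e-07) = 6.30.

pH = pKa = 6.30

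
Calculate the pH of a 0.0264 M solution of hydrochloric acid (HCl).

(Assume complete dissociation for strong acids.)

[H⁺] = 0.0264 M for strong acid. pH = -log[H⁺] = -log(0.0264)

pH = 1.58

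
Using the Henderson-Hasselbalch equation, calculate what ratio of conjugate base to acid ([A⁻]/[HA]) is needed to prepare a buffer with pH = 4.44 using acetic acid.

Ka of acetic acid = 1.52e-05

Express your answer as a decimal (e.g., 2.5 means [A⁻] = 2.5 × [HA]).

pKa = -log(1.52e-05) = 4.8182. pH = pKa + log([A⁻]/[HA]), so log([A⁻]/[HA]) = pH − pKa = 4.44 − 4.8182 = -0.3782. [A⁻]/[HA] = 10^(-0.3782) = 0.419

[A⁻]/[HA] = 0.419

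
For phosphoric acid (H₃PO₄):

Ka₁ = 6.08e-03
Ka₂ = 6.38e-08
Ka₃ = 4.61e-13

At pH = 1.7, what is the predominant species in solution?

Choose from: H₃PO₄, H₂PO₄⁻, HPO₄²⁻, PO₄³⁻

pKa₁ = 2.22, pKa₂ = 7.20, pKa₃ = 12.34. For a polyprotic acid the predominant species crosses at each pKa: below pKa_n the protonated form dominates, above it the deprotonated form does. At pH = 1.7, the predominant species is H₃PO₄.

H₃PO₄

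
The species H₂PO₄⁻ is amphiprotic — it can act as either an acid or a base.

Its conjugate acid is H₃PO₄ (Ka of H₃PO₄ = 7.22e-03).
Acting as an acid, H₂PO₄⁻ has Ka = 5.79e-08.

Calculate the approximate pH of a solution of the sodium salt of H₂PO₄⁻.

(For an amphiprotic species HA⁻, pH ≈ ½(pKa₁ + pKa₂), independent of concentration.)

pKa₁ = -log(7.22e-03) = 2.14; pKa₂ = -log(5.79e-08) = 7.24. For an amphiprotic species, pH ≈ ½(pKa₁ + pKa₂) = ½(2.14 + 7.24) = 4.69.

pH = 4.69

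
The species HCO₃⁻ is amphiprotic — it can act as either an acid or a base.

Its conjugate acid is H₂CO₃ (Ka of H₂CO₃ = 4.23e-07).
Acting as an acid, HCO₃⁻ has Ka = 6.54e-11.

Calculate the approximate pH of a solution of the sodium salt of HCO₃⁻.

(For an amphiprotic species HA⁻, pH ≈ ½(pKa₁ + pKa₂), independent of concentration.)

pKa₁ = -log(4.23e-07) = 6.37; pKa₂ = -log(6.54e-11) = 10.18. For an amphiprotic species, pH ≈ ½(pKa₁ + pKa₂) = ½(6.37 + 10.18) = 8.28.

pH = 8.28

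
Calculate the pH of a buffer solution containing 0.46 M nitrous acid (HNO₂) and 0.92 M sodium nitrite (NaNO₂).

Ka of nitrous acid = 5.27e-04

pKa = -log(5.27e-04) = 3.28. pH = pKa + log([A⁻]/[HA]) = 3.28 + log(0.92/0.46)

pH = 3.58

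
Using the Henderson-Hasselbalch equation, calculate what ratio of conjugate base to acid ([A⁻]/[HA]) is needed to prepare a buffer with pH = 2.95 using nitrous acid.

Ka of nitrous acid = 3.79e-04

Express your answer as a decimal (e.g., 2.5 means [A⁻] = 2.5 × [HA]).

pKa = -log(3.79e-04) = 3.4214. pH = pKa + log([A⁻]/[HA]), so log([A⁻]/[HA]) = pH − pKa = 2.95 − 3.4214 = -0.4714. [A⁻]/[HA] = 10^(-0.4714) = 0.338

[A⁻]/[HA] = 0.338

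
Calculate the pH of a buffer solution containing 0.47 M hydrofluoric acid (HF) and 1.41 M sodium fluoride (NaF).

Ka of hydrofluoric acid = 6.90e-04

pKa = -log(6.90e-04) = 3.16. pH = pKa + log([A⁻]/[HA]) = 3.16 + log(1.41/0.47)

pH = 3.64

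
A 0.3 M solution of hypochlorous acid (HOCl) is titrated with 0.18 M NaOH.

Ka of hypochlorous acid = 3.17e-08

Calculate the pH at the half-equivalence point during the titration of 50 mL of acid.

At half-equivalence [HA] = [A⁻], so Henderson-Hasselbalch gives pH = pKa = -log(3.17e-08) = 7.50.

pH = pKa = 7.50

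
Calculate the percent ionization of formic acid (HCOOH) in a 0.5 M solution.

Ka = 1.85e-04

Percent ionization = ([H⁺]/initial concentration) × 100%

Using Ka equilibrium: x² + Ka×x - Ka×C = 0. Solving: [H⁺] = 9.5256e-03. Percent = (9.5256e-03/0.5) × 100

Percent ionization = 1.91%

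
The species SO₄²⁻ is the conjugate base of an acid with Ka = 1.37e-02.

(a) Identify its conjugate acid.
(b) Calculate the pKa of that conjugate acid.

(a) The conjugate acid is formed by adding one H⁺ to SO₄²⁻, giving HSO₄⁻. (b) pKa = -log(Ka) = -log(1.37e-02) = 1.86.

Conjugate acid: HSO₄⁻; pK_a = 1.86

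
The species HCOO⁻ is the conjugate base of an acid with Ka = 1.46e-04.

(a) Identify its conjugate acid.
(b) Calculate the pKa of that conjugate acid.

(a) The conjugate acid is formed by adding one H⁺ to HCOO⁻, giving HCOOH. (b) pKa = -log(Ka) = -log(1.46e-04) = 3.84.

Conjugate acid: HCOOH; pK_a = 3.84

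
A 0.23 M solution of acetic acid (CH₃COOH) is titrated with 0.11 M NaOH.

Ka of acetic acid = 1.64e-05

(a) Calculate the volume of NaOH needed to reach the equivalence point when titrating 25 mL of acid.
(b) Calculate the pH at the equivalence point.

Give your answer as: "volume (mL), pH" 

moles acid = 0.23 × 25/1000 = 0.00575 mol; V_base = moles/0.11 × 1000 = 52.3 mL. At equivalence only the conjugate base is present: [A⁻] = 0.00575/0.077 = 7.4412e-02 M. Kb = Kw/Ka = 6.10e-10; [OH⁻] = √(Kb × [A⁻]) = 6.7360e-06; pOH = 5.17; pH = 14 - pOH = 8.83.

V = 52.3 mL, pH = 8.83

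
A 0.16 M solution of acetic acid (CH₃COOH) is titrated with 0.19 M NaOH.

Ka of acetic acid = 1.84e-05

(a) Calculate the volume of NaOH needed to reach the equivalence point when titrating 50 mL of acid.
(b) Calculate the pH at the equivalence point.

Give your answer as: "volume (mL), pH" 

moles acid = 0.16 × 50/1000 = 0.008 mol; V_base = moles/0.19 × 1000 = 42.1 mL. At equivalence only the conjugate base is present: [A⁻] = 0.008/0.092 = 8.6857e-02 M. Kb = Kw/Ka = 5.43e-10; [OH⁻] = √(Kb × [A⁻]) = 6.8706e-06; pOH = 5.16; pH = 14 - pOH = 8.84.

V = 42.1 mL, pH = 8.84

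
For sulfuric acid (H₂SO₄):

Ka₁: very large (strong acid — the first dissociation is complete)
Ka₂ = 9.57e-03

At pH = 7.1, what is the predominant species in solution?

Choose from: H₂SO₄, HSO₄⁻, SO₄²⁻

The first dissociation is complete, so H₂SO₄ itself is never the predominant species in water; pKa₂ = -log(9.57e-03) = 2.02. For a polyprotic acid the predominant species crosses at each pKa: below pKa_n the protonated form dominates, above it the deprotonated form does. At pH = 7.1, the predominant species is SO₄²⁻.

SO₄²⁻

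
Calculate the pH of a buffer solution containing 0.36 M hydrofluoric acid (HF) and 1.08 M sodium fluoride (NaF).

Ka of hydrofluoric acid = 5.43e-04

pKa = -log(5.43e-04) = 3.27. pH = pKa + log([A⁻]/[HA]) = 3.27 + log(1.08/0.36)

pH = 3.74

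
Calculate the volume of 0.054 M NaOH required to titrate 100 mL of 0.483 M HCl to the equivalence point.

At equivalence: moles acid = moles base. moles HCl = 0.483 × 100/1000 = 0.0483 mol. V_base = moles / 0.054 × 1000 = 894.4 mL.

V_{base} = 894.4 mL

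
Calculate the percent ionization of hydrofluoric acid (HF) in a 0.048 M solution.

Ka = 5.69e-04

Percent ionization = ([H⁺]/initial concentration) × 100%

Using Ka equilibrium: x² + Ka×x - Ka×C = 0. Solving: [H⁺] = 4.9493e-03. Percent = (4.9493e-03/0.048) × 100

Percent ionization = 10.3%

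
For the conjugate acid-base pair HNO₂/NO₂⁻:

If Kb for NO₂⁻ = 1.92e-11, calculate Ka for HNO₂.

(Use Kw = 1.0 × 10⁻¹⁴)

For a conjugate pair Ka × Kb = Kw, so Ka = Kw/Kb = 1.0 × 10⁻¹⁴ / 1.92e-11 = 5.21e-04.

K_a = 5.21e-04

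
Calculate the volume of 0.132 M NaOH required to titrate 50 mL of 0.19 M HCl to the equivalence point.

At equivalence: moles acid = moles base. moles HCl = 0.19 × 50/1000 = 0.0095 mol. V_base = moles / 0.132 × 1000 = 72.0 mL.

V_{base} = 72.0 mL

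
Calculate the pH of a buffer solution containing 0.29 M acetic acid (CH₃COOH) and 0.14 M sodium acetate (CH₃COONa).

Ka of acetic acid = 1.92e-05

pKa = -log(1.92e-05) = 4.72. pH = pKa + log([A⁻]/[HA]) = 4.72 + log(0.14/0.29)

pH = 4.40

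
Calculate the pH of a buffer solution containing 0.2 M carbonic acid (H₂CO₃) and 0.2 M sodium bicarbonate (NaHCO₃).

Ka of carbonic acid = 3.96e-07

pKa = -log(3.96e-07) = 6.40. pH = pKa + log([A⁻]/[HA]) = 6.40 + log(0.2/0.2)

pH = 6.40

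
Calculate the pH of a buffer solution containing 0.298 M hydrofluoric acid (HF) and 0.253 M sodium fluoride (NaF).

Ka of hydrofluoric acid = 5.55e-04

pKa = -log(5.55e-04) = 3.26. pH = pKa + log([A⁻]/[HA]) = 3.26 + log(0.253/0.298)

pH = 3.18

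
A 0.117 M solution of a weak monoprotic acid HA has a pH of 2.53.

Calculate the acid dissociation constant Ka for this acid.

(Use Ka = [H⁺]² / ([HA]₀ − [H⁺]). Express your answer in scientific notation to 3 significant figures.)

[H⁺] = 10^(−pH) = 10^(−2.53) = 2.951e-03 M. For HA ⇌ H⁺ + A⁻, Ka = [H⁺][A⁻]/[HA] = [H⁺]² / ([HA]₀ − [H⁺]) = (2.951e-03)² / (0.117 − 2.951e-03) = 7.64e-05.

K_a = 7.64e-05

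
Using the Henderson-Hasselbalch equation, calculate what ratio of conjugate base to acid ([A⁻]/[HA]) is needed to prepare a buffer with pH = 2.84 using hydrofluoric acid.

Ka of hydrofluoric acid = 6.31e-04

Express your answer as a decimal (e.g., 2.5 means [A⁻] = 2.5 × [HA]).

pKa = -log(6.31e-04) = 3.2000. pH = pKa + log([A⁻]/[HA]), so log([A⁻]/[HA]) = pH − pKa = 2.84 − 3.2000 = -0.3600. [A⁻]/[HA] = 10^(-0.3600) = 0.437

[A⁻]/[HA] = 0.437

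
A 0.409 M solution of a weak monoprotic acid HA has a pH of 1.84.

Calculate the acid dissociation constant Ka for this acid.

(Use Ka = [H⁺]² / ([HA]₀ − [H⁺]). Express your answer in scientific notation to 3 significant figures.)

[H⁺] = 10^(−pH) = 10^(−1.84) = 1.445e-02 M. For HA ⇌ H⁺ + A⁻, Ka = [H⁺][A⁻]/[HA] = [H⁺]² / ([HA]₀ − [H⁺]) = (1.445e-02)² / (0.409 − 1.445e-02) = 5.30e-04.

K_a = 5.30e-04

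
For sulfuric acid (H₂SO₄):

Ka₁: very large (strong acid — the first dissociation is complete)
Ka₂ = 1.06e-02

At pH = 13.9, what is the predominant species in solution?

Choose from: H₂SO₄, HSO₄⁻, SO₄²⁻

The first dissociation is complete, so H₂SO₄ itself is never the predominant species in water; pKa₂ = -log(1.06e-02) = 1.97. For a polyprotic acid the predominant species crosses at each pKa: below pKa_n the protonated form dominates, above it the deprotonated form does. At pH = 13.9, the predominant species is SO₄²⁻.

SO₄²⁻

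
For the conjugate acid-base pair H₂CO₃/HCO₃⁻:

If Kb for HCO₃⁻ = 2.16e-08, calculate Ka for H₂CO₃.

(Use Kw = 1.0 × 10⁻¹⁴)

For a conjugate pair Ka × Kb = Kw, so Ka = Kw/Kb = 1.0 × 10⁻¹⁴ / 2.16e-08 = 4.63e-07.

K_a = 4.63e-07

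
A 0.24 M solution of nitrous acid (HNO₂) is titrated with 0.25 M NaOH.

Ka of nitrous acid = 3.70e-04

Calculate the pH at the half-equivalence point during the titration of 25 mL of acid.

At half-equivalence [HA] = [A⁻], so Henderson-Hasselbalch gives pH = pKa = -log(3.70e-04) = 3.43.

pH = pKa = 3.43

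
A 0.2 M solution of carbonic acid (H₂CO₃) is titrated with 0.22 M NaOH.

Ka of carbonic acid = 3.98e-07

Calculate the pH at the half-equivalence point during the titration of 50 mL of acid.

At half-equivalence [HA] = [A⁻], so Henderson-Hasselbalch gives pH = pKa = -log(3.98e-07) = 6.40.

pH = pKa = 6.40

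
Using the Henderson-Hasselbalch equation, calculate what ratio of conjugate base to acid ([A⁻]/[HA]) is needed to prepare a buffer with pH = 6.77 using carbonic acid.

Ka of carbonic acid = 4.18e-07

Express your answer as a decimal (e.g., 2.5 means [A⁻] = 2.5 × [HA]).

pKa = -log(4.18e-07) = 6.3788. pH = pKa + log([A⁻]/[HA]), so log([A⁻]/[HA]) = pH − pKa = 6.77 − 6.3788 = 0.3912. [A⁻]/[HA] = 10^(0.3912) = 2.46

[A⁻]/[HA] = 2.46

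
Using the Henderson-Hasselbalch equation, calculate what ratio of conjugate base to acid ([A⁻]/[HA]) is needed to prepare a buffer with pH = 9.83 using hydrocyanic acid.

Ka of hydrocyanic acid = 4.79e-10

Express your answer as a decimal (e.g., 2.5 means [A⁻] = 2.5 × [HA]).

pKa = -log(4.79e-10) = 9.3197. pH = pKa + log([A⁻]/[HA]), so log([A⁻]/[HA]) = pH − pKa = 9.83 − 9.3197 = 0.5103. [A⁻]/[HA] = 10^(0.5103) = 3.24

[A⁻]/[HA] = 3.24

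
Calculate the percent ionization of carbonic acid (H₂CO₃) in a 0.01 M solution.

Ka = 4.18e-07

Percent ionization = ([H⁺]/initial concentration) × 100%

Using Ka equilibrium: x² + Ka×x - Ka×C = 0. Solving: [H⁺] = 6.4444e-05. Percent = (6.4444e-05/0.01) × 100

Percent ionization = 0.644%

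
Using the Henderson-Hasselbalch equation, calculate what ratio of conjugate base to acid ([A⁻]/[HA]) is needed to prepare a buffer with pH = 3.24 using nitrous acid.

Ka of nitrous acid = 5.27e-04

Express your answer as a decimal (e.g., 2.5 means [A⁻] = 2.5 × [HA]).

pKa = -log(5.27e-04) = 3.2782. pH = pKa + log([A⁻]/[HA]), so log([A⁻]/[HA]) = pH − pKa = 3.24 − 3.2782 = -0.0382. [A⁻]/[HA] = 10^(-0.0382) = 0.916

[A⁻]/[HA] = 0.916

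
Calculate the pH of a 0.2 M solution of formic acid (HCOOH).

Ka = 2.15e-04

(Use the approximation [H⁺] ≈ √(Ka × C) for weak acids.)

[H⁺] = √(Ka × C) = √(2.15e-04 × 0.2) = 6.5574e-03. pH = -log(6.5574e-03)

pH = 2.18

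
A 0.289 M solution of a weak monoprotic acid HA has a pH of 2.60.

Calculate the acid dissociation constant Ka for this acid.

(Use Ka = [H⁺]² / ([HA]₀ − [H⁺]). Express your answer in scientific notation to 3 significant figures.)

[H⁺] = 10^(−pH) = 10^(−2.60) = 2.512e-03 M. For HA ⇌ H⁺ + A⁻, Ka = [H⁺][A⁻]/[HA] = [H⁺]² / ([HA]₀ − [H⁺]) = (2.512e-03)² / (0.289 − 2.512e-03) = 2.20e-05.

K_a = 2.20e-05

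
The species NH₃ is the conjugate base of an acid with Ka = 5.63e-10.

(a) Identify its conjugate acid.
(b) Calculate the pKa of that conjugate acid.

(a) The conjugate acid is formed by adding one H⁺ to NH₃, giving NH₄⁺. (b) pKa = -log(Ka) = -log(5.63e-10) = 9.25.

Conjugate acid: NH₄⁺; pK_a = 9.25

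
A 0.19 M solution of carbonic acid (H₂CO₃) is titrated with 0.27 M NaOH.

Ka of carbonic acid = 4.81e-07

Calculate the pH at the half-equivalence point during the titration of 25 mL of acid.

At half-equivalence [HA] = [A⁻], so Henderson-Hasselbalch gives pH = pKa = -log(4.81e-07) = 6.32.

pH = pKa = 6.32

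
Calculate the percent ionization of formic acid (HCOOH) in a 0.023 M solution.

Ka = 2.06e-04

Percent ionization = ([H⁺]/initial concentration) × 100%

Using Ka equilibrium: x² + Ka×x - Ka×C = 0. Solving: [H⁺] = 2.0761e-03. Percent = (2.0761e-03/0.023) × 100

Percent ionization = 9.03%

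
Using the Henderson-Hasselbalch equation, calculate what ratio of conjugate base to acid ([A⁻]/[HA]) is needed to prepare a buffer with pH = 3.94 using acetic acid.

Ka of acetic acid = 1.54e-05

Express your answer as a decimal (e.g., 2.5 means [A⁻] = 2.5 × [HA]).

pKa = -log(1.54e-05) = 4.8125. pH = pKa + log([A⁻]/[HA]), so log([A⁻]/[HA]) = pH − pKa = 3.94 − 4.8125 = -0.8725. [A⁻]/[HA] = 10^(-0.8725) = 0.134

[A⁻]/[HA] = 0.134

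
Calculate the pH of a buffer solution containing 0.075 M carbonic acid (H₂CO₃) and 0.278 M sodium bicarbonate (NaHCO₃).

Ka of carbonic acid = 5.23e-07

pKa = -log(5.23e-07) = 6.28. pH = pKa + log([A⁻]/[HA]) = 6.28 + log(0.278/0.075)

pH = 6.85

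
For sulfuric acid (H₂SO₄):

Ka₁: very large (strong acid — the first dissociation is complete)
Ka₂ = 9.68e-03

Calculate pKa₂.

pKa₂ = -log(Ka₂) = -log(9.68e-03) = 2.01.

pK_{a2} = 2.01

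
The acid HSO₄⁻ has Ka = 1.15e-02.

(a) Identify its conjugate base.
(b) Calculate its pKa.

(a) The conjugate base is formed by removing one H⁺ from HSO₄⁻, giving SO₄²⁻. (b) pKa = -log(Ka) = -log(1.15e-02) = 1.94.

Conjugate base: SO₄²⁻; pK_a = 1.94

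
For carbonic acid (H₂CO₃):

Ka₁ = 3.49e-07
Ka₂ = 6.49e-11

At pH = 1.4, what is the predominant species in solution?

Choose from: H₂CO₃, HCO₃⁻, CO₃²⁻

pKa₁ = 6.46, pKa₂ = 10.19. For a polyprotic acid the predominant species crosses at each pKa: below pKa_n the protonated form dominates, above it the deprotonated form does. At pH = 1.4, the predominant species is H₂CO₃.

H₂CO₃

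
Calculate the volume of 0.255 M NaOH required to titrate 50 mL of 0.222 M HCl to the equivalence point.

At equivalence: moles acid = moles base. moles HCl = 0.222 × 50/1000 = 0.0111 mol. V_base = moles / 0.255 × 1000 = 43.5 mL.

V_{base} = 43.5 mL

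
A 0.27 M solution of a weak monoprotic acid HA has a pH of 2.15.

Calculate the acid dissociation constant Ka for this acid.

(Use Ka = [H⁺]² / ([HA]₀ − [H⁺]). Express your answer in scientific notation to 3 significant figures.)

[H⁺] = 10^(−pH) = 10^(−2.15) = 7.079e-03 M. For HA ⇌ H⁺ + A⁻, Ka = [H⁺][A⁻]/[HA] = [H⁺]² / ([HA]₀ − [H⁺]) = (7.079e-03)² / (0.27 − 7.079e-03) = 1.91e-04.

K_a = 1.91e-04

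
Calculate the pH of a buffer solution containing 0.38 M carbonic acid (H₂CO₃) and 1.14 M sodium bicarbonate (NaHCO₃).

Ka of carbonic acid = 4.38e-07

pKa = -log(4.38e-07) = 6.36. pH = pKa + log([A⁻]/[HA]) = 6.36 + log(1.14/0.38)

pH = 6.84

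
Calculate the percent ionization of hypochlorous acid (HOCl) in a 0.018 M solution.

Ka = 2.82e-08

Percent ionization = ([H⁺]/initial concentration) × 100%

Using Ka equilibrium: x² + Ka×x - Ka×C = 0. Solving: [H⁺] = 2.2516e-05. Percent = (2.2516e-05/0.018) × 100

Percent ionization = 0.125%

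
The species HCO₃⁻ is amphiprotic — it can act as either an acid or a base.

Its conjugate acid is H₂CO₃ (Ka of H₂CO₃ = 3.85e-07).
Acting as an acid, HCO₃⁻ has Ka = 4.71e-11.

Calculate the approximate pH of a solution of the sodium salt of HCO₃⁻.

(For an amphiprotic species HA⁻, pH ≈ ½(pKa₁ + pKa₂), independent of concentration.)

pKa₁ = -log(3.85e-07) = 6.41; pKa₂ = -log(4.71e-11) = 10.33. For an amphiprotic species, pH ≈ ½(pKa₁ + pKa₂) = ½(6.41 + 10.33) = 8.37.

pH = 8.37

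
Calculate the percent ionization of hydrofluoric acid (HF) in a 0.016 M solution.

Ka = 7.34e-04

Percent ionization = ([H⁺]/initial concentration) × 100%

Using Ka equilibrium: x² + Ka×x - Ka×C = 0. Solving: [H⁺] = 3.0795e-03. Percent = (3.0795e-03/0.016) × 100

Percent ionization = 19.2%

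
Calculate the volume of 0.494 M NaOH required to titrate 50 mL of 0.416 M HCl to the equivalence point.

At equivalence: moles acid = moles base. moles HCl = 0.416 × 50/1000 = 0.0208 mol. V_base = moles / 0.494 × 1000 = 42.1 mL.

V_{base} = 42.1 mL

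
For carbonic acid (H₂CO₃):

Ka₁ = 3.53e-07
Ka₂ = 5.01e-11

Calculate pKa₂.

pKa₂ = -log(Ka₂) = -log(5.01e-11) = 10.30.

pK_{a2} = 10.30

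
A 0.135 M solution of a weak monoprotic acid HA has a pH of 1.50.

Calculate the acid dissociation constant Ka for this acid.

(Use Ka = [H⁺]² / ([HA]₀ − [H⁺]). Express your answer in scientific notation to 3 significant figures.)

[H⁺] = 10^(−pH) = 10^(−1.50) = 3.162e-02 M. For HA ⇌ H⁺ + A⁻, Ka = [H⁺][A⁻]/[HA] = [H⁺]² / ([HA]₀ − [H⁺]) = (3.162e-02)² / (0.135 − 3.162e-02) = 9.67e-03.

K_a = 9.67e-03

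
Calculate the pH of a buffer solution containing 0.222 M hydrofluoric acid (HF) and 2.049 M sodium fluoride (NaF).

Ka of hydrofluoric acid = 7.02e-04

pKa = -log(7.02e-04) = 3.15. pH = pKa + log([A⁻]/[HA]) = 3.15 + log(2.049/0.222)

pH = 4.12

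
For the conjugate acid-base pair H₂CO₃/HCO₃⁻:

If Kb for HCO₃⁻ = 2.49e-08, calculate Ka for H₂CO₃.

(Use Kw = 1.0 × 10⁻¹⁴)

For a conjugate pair Ka × Kb = Kw, so Ka = Kw/Kb = 1.0 × 10⁻¹⁴ / 2.49e-08 = 4.02e-07.

K_a = 4.02e-07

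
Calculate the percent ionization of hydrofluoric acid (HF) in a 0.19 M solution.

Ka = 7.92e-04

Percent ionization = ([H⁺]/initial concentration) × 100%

Using Ka equilibrium: x² + Ka×x - Ka×C = 0. Solving: [H⁺] = 1.1877e-02. Percent = (1.1877e-02/0.19) × 100

Percent ionization = 6.25%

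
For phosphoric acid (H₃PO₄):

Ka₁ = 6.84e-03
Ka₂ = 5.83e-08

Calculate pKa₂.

pKa₂ = -log(Ka₂) = -log(5.83e-08) = 7.23.

pK_{a2} = 7.23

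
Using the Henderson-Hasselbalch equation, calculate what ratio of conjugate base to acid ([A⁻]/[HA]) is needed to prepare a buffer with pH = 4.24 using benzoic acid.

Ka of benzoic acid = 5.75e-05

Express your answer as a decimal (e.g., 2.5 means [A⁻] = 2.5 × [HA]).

pKa = -log(5.75e-05) = 4.2403. pH = pKa + log([A⁻]/[HA]), so log([A⁻]/[HA]) = pH − pKa = 4.24 − 4.2403 = -0.0003. [A⁻]/[HA] = 10^(-0.0003) = 0.999

[A⁻]/[HA] = 0.999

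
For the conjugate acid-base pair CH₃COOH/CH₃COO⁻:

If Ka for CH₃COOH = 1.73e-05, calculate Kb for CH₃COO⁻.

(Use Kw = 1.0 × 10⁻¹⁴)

For a conjugate pair Ka × Kb = Kw, so Kb = Kw/Ka = 1.0 × 10⁻¹⁴ / 1.73e-05 = 5.78e-10.

K_b = 5.78e-10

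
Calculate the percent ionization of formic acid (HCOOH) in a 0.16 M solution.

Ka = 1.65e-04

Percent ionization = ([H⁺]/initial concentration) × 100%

Using Ka equilibrium: x² + Ka×x - Ka×C = 0. Solving: [H⁺] = 5.0563e-03. Percent = (5.0563e-03/0.16) × 100

Percent ionization = 3.16%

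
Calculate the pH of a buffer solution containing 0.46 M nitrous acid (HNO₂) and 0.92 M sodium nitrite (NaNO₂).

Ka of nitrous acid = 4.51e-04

pKa = -log(4.51e-04) = 3.35. pH = pKa + log([A⁻]/[HA]) = 3.35 + log(0.92/0.46)

pH = 3.65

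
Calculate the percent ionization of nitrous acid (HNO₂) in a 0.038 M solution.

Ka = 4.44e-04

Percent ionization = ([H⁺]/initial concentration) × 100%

Using Ka equilibrium: x² + Ka×x - Ka×C = 0. Solving: [H⁺] = 3.8915e-03. Percent = (3.8915e-03/0.038) × 100

Percent ionization = 10.2%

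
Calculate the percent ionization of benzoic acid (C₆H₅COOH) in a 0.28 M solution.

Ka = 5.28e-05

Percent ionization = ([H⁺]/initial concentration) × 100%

Using Ka equilibrium: x² + Ka×x - Ka×C = 0. Solving: [H⁺] = 3.8187e-03. Percent = (3.8187e-03/0.28) × 100

Percent ionization = 1.36%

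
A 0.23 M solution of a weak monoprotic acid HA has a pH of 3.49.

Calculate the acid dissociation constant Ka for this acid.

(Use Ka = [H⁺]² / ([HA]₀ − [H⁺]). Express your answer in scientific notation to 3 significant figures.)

[H⁺] = 10^(−pH) = 10^(−3.49) = 3.236e-04 M. For HA ⇌ H⁺ + A⁻, Ka = [H⁺][A⁻]/[HA] = [H⁺]² / ([HA]₀ − [H⁺]) = (3.236e-04)² / (0.23 − 3.236e-04) = 4.56e-07.

K_a = 4.56e-07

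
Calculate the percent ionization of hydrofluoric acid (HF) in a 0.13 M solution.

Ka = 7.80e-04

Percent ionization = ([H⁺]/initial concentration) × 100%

Using Ka equilibrium: x² + Ka×x - Ka×C = 0. Solving: [H⁺] = 9.6873e-03. Percent = (9.6873e-03/0.13) × 100

Percent ionization = 7.45%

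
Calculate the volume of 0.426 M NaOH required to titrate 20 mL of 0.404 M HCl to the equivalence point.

At equivalence: moles acid = moles base. moles HCl = 0.404 × 20/1000 = 0.00808 mol. V_base = moles / 0.426 × 1000 = 19.0 mL.

V_{base} = 19.0 mL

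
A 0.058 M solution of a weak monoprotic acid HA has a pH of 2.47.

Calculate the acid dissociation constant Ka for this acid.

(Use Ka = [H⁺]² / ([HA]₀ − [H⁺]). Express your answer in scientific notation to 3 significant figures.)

[H⁺] = 10^(−pH) = 10^(−2.47) = 3.388e-03 M. For HA ⇌ H⁺ + A⁻, Ka = [H⁺][A⁻]/[HA] = [H⁺]² / ([HA]₀ − [H⁺]) = (3.388e-03)² / (0.058 − 3.388e-03) = 2.10e-04.

K_a = 2.10e-04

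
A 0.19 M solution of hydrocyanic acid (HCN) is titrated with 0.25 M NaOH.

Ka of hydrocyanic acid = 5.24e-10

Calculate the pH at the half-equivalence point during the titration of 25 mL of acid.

At half-equivalence [HA] = [A⁻], so Henderson-Hasselbalch gives pH = pKa = -log(5.24e-10) = 9.28.

pH = pKa = 9.28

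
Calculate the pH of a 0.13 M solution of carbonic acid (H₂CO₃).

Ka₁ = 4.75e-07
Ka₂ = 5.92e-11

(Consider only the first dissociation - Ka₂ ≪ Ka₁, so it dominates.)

First dissociation dominates. From Ka₁ = [H⁺][HA⁻]/[H₂A], x² + Ka₁·x − Ka₁·C = 0 with C = 0.13 M and Ka₁ = 4.75e-07. Solving: [H⁺] = (−Ka₁ + √(Ka₁² + 4·Ka₁·C)) / 2 = 2.4826e-04 M. pH = -log(2.4826e-04) = 3.61.

pH = 3.61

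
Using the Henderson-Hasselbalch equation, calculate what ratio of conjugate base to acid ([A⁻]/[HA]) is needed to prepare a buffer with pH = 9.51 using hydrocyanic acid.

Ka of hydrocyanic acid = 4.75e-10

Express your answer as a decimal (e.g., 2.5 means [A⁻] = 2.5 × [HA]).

pKa = -log(4.75e-10) = 9.3233. pH = pKa + log([A⁻]/[HA]), so log([A⁻]/[HA]) = pH − pKa = 9.51 − 9.3233 = 0.1867. [A⁻]/[HA] = 10^(0.1867) = 1.54

[A⁻]/[HA] = 1.54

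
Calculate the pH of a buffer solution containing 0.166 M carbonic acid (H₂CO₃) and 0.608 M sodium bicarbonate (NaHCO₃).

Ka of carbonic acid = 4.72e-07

pKa = -log(4.72e-07) = 6.33. pH = pKa + log([A⁻]/[HA]) = 6.33 + log(0.608/0.166)

pH = 6.89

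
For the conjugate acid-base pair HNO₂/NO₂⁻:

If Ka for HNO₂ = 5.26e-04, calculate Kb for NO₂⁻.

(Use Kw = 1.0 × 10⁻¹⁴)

For a conjugate pair Ka × Kb = Kw, so Kb = Kw/Ka = 1.0 × 10⁻¹⁴ / 5.26e-04 = 1.90e-11.

K_b = 1.90e-11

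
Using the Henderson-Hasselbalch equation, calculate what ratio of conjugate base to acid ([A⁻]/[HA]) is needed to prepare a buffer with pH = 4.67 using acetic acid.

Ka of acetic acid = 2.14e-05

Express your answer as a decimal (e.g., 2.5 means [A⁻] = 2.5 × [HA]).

pKa = -log(2.14e-05) = 4.6696. pH = pKa + log([A⁻]/[HA]), so log([A⁻]/[HA]) = pH − pKa = 4.67 − 4.6696 = 0.0004. [A⁻]/[HA] = 10^(0.0004) = 1.00

[A⁻]/[HA] = 1.00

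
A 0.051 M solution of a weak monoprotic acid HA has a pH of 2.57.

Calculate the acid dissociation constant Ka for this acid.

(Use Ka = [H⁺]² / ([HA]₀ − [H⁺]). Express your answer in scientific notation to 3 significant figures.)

[H⁺] = 10^(−pH) = 10^(−2.57) = 2.692e-03 M. For HA ⇌ H⁺ + A⁻, Ka = [H⁺][A⁻]/[HA] = [H⁺]² / ([HA]₀ − [H⁺]) = (2.692e-03)² / (0.051 − 2.692e-03) = 1.50e-04.

K_a = 1.50e-04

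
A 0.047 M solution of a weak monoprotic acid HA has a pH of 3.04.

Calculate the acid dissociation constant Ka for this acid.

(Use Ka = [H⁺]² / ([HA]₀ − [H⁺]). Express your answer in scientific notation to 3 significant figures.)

[H⁺] = 10^(−pH) = 10^(−3.04) = 9.120e-04 M. For HA ⇌ H⁺ + A⁻, Ka = [H⁺][A⁻]/[HA] = [H⁺]² / ([HA]₀ − [H⁺]) = (9.120e-04)² / (0.047 − 9.120e-04) = 1.80e-05.

K_a = 1.80e-05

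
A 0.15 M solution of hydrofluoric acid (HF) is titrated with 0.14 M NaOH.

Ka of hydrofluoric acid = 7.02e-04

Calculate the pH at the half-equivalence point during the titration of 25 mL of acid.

At half-equivalence [HA] = [A⁻], so Henderson-Hasselbalch gives pH = pKa = -log(7.02e-04) = 3.15.

pH = pKa = 3.15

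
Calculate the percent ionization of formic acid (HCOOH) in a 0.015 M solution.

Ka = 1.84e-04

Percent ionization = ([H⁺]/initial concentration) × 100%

Using Ka equilibrium: x² + Ka×x - Ka×C = 0. Solving: [H⁺] = 1.5719e-03. Percent = (1.5719e-03/0.015) × 100

Percent ionization = 10.5%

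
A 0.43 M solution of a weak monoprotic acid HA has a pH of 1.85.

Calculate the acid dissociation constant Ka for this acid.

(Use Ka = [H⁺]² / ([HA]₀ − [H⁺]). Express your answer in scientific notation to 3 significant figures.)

[H⁺] = 10^(−pH) = 10^(−1.85) = 1.413e-02 M. For HA ⇌ H⁺ + A⁻, Ka = [H⁺][A⁻]/[HA] = [H⁺]² / ([HA]₀ − [H⁺]) = (1.413e-02)² / (0.43 − 1.413e-02) = 4.80e-04.

K_a = 4.80e-04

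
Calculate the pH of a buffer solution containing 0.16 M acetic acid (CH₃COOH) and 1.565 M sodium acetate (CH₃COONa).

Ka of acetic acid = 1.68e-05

pKa = -log(1.68e-05) = 4.77. pH = pKa + log([A⁻]/[HA]) = 4.77 + log(1.565/0.16)

pH = 5.77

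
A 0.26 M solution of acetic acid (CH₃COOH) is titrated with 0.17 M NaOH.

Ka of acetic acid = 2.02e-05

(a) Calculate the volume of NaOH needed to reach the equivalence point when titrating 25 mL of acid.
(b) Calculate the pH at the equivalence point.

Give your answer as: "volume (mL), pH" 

moles acid = 0.26 × 25/1000 = 0.0065 mol; V_base = moles/0.17 × 1000 = 38.2 mL. At equivalence only the conjugate base is present: [A⁻] = 0.0065/0.063 = 1.0279e-01 M. Kb = Kw/Ka = 4.95e-10; [OH⁻] = √(Kb × [A⁻]) = 7.1335e-06; pOH = 5.15; pH = 14 - pOH = 8.85.

V = 38.2 mL, pH = 8.85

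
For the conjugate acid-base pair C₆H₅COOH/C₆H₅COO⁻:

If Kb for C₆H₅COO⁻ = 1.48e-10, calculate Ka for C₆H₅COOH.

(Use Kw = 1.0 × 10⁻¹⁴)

For a conjugate pair Ka × Kb = Kw, so Ka = Kw/Kb = 1.0 × 10⁻¹⁴ / 1.48e-10 = 6.76e-05.

K_a = 6.76e-05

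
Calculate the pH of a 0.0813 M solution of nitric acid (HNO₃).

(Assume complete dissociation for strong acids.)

[H⁺] = 0.0813 M for strong acid. pH = -log[H⁺] = -log(0.0813)

pH = 1.09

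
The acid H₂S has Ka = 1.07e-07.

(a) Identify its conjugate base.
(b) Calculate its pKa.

(a) The conjugate base is formed by removing one H⁺ from H₂S, giving HS⁻. (b) pKa = -log(Ka) = -log(1.07e-07) = 6.97.

Conjugate base: HS⁻; pK_a = 6.97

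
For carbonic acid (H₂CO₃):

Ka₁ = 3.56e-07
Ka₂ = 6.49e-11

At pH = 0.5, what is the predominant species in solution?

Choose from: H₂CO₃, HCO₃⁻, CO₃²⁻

pKa₁ = 6.45, pKa₂ = 10.19. For a polyprotic acid the predominant species crosses at each pKa: below pKa_n the protonated form dominates, above it the deprotonated form does. At pH = 0.5, the predominant species is H₂CO₃.

H₂CO₃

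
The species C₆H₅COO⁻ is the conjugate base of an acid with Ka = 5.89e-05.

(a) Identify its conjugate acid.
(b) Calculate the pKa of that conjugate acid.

(a) The conjugate acid is formed by adding one H⁺ to C₆H₅COO⁻, giving C₆H₅COOH. (b) pKa = -log(Ka) = -log(5.89e-05) = 4.23.

Conjugate acid: C₆H₅COOH; pK_a = 4.23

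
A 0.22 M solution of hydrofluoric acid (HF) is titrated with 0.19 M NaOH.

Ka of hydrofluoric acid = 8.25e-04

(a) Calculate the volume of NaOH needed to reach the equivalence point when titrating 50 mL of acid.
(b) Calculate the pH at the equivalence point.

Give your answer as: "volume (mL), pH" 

moles acid = 0.22 × 50/1000 = 0.011 mol; V_base = moles/0.19 × 1000 = 57.9 mL. At equivalence only the conjugate base is present: [A⁻] = 0.011/0.108 = 1.0195e-01 M. Kb = Kw/Ka = 1.21e-11; [OH⁻] = √(Kb × [A⁻]) = 1.1117e-06; pOH = 5.95; pH = 14 - pOH = 8.05.

V = 57.9 mL, pH = 8.05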